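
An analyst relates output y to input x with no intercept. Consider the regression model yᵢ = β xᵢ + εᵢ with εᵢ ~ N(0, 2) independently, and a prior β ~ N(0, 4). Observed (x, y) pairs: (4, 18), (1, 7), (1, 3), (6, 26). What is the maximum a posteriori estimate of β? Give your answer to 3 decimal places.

β̂_MAP = 4.367

log p(β | y) = −Σ(yᵢ − βxᵢ)²/(2·2) − β²/(2·4) + const.
Setting the derivative to zero: Σxᵢ(yᵢ − βxᵢ)/2 − β/4 = 0, so β = Σxᵢyᵢ / (Σxᵢ² + σ²/τ²).
Σxᵢyᵢ = 4·18 + 1·7 + 1·3 + 6·26 = 238; Σxᵢ² = 54; σ²/τ² = 0.5.
β̂_MAP = 238 / (54 + 0.5) = 238/54.5 ≈ 4.367.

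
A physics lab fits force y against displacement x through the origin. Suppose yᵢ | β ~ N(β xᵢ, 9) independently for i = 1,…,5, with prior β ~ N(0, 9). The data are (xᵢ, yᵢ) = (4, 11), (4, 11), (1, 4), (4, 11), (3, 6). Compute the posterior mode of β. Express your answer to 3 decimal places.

log p(β | y) = −Σ(yᵢ − βxᵢ)²/(2·9) − β²/(2·9) + const.
Setting the derivative to zero: Σxᵢ(yᵢ − βxᵢ)/9 − β/9 = 0, so β = Σxᵢyᵢ / (Σxᵢ² + σ²/τ²).
Σxᵢyᵢ = 4·11 + 4·11 + 1·4 + 4·11 + 3·6 = 154; Σxᵢ² = 58; σ²/τ² = 1.
β̂_MAP = 154 / (58 + 1) = 154/59 ≈ 2.610.

β̂_MAP = 2.610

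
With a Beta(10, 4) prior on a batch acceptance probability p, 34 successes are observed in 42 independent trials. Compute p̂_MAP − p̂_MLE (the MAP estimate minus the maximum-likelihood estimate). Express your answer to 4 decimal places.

MAP − MLE = -0.0132

Posterior is Beta(44, 12); MAP = (44−1)/(56−2) = 43/54 ≈ 0.79630.
MLE ignores the prior: p̂_MLE = k/n = 34/42 ≈ 0.80952.
Difference = 43/54 − 34/42 = -5/378 ≈ -0.0132.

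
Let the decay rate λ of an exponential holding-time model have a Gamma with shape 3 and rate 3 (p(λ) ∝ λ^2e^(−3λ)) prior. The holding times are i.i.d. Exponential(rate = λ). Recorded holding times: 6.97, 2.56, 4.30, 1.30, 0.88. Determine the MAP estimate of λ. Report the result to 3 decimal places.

λ̂_MAP = 0.368

The Exponential(rate=λ) likelihood is ∝ λ^n e^(−λΣtᵢ). Here n = 5 and Σtᵢ = 6.97 + 2.56 + 4.30 + 1.30 + 0.88 = 16.01.
Posterior ∝ λ^2e^(−3λ) · λ^5e^(−16.01λ) = λ^7e^(−19.01λ), i.e. Gamma(8, 19.01).
Mode = (a−1)/b = 7/19.01 ≈ 0.368.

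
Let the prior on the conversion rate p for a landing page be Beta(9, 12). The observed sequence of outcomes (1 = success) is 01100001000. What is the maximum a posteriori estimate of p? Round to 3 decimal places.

p̂_MAP = 0.367

Prior: Beta(9, 12).
Data: 3 successes in 11 trials (from the sequence). The binomial likelihood contributes p^3(1−p)^8, so the posterior is Beta(9+3, 12+8) = Beta(12, 20).
For Beta(a, b) with a, b > 1 the mode is (a−1)/(a+b−2) = 11/30 ≈ 0.367.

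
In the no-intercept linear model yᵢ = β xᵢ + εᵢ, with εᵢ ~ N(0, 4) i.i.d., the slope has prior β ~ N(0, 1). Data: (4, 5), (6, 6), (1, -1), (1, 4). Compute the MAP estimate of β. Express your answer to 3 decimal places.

log p(β | y) = −Σ(yᵢ − βxᵢ)²/(2·4) − β²/(2·1) + const.
Setting the derivative to zero: Σxᵢ(yᵢ − βxᵢ)/4 − β/1 = 0, so β = Σxᵢyᵢ / (Σxᵢ² + σ²/τ²).
Σxᵢyᵢ = 4·5 + 6·6 + 1·(-1) + 1·4 = 59; Σxᵢ² = 54; σ²/τ² = 4.
β̂_MAP = 59 / (54 + 4) = 59/58 ≈ 1.017.

β̂_MAP = 1.017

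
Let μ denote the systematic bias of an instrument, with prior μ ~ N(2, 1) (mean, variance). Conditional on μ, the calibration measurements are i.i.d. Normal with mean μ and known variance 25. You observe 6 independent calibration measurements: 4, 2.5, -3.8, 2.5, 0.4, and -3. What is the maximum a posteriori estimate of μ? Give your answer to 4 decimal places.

n = 6; x̄ = (4 + 2.5 + (-3.8) + 2.5 + 0.4 + (-3))/6 = 2.6/6 = 13/30 ≈ 0.4333.
For a Normal prior and Normal likelihood with known variance, the posterior is Normal; its mode equals its mean, the precision-weighted average.
Prior precision 1/σ₀² = 1/1 = 1; data precision n/σ² = 6/25 = 0.24.
μ̂ = (1·2 + 0.24·(13/30)) / (1 + 0.24) = 2.104/1.24 = 263/155 ≈ 1.6968.

μ̂_MAP = 1.6968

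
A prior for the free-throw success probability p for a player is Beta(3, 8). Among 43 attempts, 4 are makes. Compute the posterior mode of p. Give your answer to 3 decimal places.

Prior: Beta(3, 8).
Data: 4 successes in 43 trials. The binomial likelihood contributes p^4(1−p)^39, so the posterior is Beta(3+4, 8+39) = Beta(7, 47).
For Beta(a, b) with a, b > 1 the mode is (a−1)/(a+b−2) = 6/52 ≈ 0.115.

p̂_MAP = 0.115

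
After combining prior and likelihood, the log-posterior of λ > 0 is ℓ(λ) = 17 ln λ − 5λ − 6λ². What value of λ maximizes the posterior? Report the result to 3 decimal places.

λ̂_MAP = 1.000

ℓ'(λ) = 17/λ − 5 − 12λ. Setting this to zero and multiplying by λ: 12λ² + 5λ − 17 = 0.
λ = (−5 + √(5² + 4·12·17)) / (2·12) = (−5 + √841) / 24 = (−5 + 29)/24 = 1.
ℓ''(λ) = −17/λ² − 12 < 0, confirming a maximum.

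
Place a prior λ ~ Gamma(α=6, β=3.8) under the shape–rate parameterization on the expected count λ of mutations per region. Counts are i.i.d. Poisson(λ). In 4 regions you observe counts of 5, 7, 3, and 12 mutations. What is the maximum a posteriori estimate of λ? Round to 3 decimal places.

λ̂_MAP = 4.103

Σxᵢ = 5+7+3+12 = 27, with n = 4.
Posterior ∝ λ^5e^(−3.8λ) · λ^27e^(−4λ) = λ^32e^(−7.8λ), i.e. Gamma(shape=33, rate=7.8).
The mode of a Gamma(a, b) with a ≥ 1 (shape–rate) is (a−1)/b = 32/7.8 ≈ 4.103.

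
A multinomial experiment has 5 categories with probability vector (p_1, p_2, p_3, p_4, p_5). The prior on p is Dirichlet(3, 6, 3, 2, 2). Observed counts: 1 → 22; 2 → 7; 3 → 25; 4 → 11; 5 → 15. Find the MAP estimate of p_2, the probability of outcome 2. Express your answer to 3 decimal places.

MAP estimate: 0.132

The posterior is Dirichlet(αᵢ + nᵢ) = Dirichlet(25, 13, 28, 13, 17).
For a Dirichlet(a₁,…,a_K) with all aᵢ > 1, the mode has j-th component (aⱼ − 1)/(Σaᵢ − K).
Here Σaᵢ = 96 and K = 5, so p_2 = (13 − 1)/(96 − 5) = 12/91 ≈ 0.132.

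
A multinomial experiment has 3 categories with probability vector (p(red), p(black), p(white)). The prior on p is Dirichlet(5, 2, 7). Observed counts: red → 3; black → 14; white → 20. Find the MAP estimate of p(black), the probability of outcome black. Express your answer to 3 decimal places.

The posterior is Dirichlet(αᵢ + nᵢ) = Dirichlet(8, 16, 27).
For a Dirichlet(a₁,…,a_K) with all aᵢ > 1, the mode has j-th component (aⱼ − 1)/(Σaᵢ − K).
Here Σaᵢ = 51 and K = 3, so p(black) = (16 − 1)/(51 − 3) = 15/48 ≈ 0.313.

MAP estimate of p(black) = 0.313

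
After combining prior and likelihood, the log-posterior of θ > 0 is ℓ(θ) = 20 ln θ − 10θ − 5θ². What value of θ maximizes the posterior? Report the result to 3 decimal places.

θ̂_MAP = 1.000

ℓ'(θ) = 20/θ − 10 − 10θ. Setting this to zero and multiplying by θ: 10θ² + 10θ − 20 = 0.
θ = (−10 + √(10² + 4·10·20)) / (2·10) = (−10 + √900) / 20 = (−10 + 30)/20 = 1.
ℓ''(θ) = −20/θ² − 10 < 0, confirming a maximum.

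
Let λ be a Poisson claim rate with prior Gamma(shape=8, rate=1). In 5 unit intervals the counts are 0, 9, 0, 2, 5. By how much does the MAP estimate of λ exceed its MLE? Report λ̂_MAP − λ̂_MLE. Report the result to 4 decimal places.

MAP − MLE = 0.6333

Σxᵢ = 16. Posterior is Gamma(24, 6); MAP = (24−1)/6 = 23/6 ≈ 3.83333.
MLE = x̄ = 16/5 ≈ 3.20000.
Difference = 23/6 − 16/5 = 19/30 ≈ 0.6333.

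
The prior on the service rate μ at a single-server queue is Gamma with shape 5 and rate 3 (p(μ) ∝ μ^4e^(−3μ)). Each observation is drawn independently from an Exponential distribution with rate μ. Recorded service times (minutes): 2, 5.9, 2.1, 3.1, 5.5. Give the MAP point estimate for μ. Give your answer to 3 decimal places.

The Exponential(rate=μ) likelihood is ∝ μ^n e^(−μΣtᵢ). Here n = 5 and Σtᵢ = 2 + 5.9 + 2.1 + 3.1 + 5.5 = 18.6.
Posterior ∝ μ^4e^(−3μ) · μ^5e^(−18.6μ) = μ^9e^(−21.6μ), i.e. Gamma(10, 21.6).
Mode = (a−1)/b = 9/21.6 ≈ 0.417.

μ̂_MAP = 0.417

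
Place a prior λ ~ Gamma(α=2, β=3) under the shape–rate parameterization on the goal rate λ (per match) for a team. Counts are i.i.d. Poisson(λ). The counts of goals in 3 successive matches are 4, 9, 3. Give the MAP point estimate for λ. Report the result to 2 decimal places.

Σxᵢ = 4+9+3 = 16, with n = 3.
Posterior ∝ λe^(−3λ) · λ^16e^(−3λ) = λ^17e^(−6λ), i.e. Gamma(shape=18, rate=6).
The mode of a Gamma(a, b) with a ≥ 1 (shape–rate) is (a−1)/b = 17/6 ≈ 2.83.

λ̂_MAP = 2.83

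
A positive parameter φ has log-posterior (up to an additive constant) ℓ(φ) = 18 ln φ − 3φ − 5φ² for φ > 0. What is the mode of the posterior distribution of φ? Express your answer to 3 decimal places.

ℓ'(φ) = 18/φ − 3 − 10φ. Setting this to zero and multiplying by φ: 10φ² + 3φ − 18 = 0.
φ = (−3 + √(3² + 4·10·18)) / (2·10) = (−3 + √729) / 20 = (−3 + 27)/20 = 6/5.
ℓ''(φ) = −18/φ² − 10 < 0, confirming a maximum.

φ̂_MAP = 1.200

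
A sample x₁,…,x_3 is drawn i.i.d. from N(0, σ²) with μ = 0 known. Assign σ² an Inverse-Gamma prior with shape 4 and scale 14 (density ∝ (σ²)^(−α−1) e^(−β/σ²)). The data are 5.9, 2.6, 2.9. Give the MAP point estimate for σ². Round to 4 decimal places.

σ̂²_MAP = 5.9985

Sum of squared deviations about the known mean: SS = (5.9−0)² + (2.6−0)² + (2.9−0)² = 49.98.
The Normal likelihood contributes (σ²)^(−n/2) exp(−SS/(2σ²)), so the posterior is Inverse-Gamma(α + n/2, β + SS/2) = Inverse-Gamma(5.5, 38.99).
The mode of Inverse-Gamma(a, b) is b/(a+1) = 38.99/6.5 ≈ 5.9985.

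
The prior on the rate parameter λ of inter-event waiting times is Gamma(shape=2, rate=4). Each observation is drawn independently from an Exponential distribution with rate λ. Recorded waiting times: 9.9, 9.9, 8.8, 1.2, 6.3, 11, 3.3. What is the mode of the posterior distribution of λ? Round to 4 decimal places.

The Exponential(rate=λ) likelihood is ∝ λ^n e^(−λΣtᵢ). Here n = 7 and Σtᵢ = 9.9 + 9.9 + 8.8 + 1.2 + 6.3 + 11 + 3.3 = 50.4.
Posterior ∝ λe^(−4λ) · λ^7e^(−50.4λ) = λ^8e^(−54.4λ), i.e. Gamma(9, 54.4).
Mode = (a−1)/b = 8/54.4 ≈ 0.1471.

λ̂_MAP = 0.1471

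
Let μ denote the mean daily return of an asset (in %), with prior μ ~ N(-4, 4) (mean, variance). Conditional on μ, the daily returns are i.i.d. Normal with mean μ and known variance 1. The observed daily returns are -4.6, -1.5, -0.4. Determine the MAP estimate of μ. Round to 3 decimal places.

μ̂_MAP = -2.308

n = 3; x̄ = ((-4.6) + (-1.5) + (-0.4))/3 = -6.5/3 = -13/6 ≈ -2.1667.
For a Normal prior and Normal likelihood with known variance, the posterior is Normal; its mode equals its mean, the precision-weighted average.
Prior precision 1/σ₀² = 1/4 = 0.25; data precision n/σ² = 3/1 = 3.
μ̂ = (0.25·(-4) + 3·(-13/6)) / (0.25 + 3) = (-7.5)/3.25 = -30/13 ≈ -2.308.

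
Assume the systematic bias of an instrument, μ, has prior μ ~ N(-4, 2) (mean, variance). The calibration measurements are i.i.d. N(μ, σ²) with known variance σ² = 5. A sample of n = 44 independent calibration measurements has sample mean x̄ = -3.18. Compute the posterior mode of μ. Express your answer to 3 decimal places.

μ̂_MAP = -3.224

n = 44, x̄ = -3.18.
For a Normal prior and Normal likelihood with known variance, the posterior is Normal; its mode equals its mean, the precision-weighted average.
Prior precision 1/σ₀² = 1/2 = 0.5; data precision n/σ² = 44/5 = 8.8.
μ̂ = (0.5·(-4) + 8.8·(-3.18)) / (0.5 + 8.8) = (-29.984)/9.3 = -7496/2325 ≈ -3.224.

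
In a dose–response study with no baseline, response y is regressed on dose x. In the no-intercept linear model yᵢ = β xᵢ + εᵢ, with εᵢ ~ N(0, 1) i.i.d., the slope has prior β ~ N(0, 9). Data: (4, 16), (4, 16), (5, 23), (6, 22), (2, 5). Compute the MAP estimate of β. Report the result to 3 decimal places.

β̂_MAP = 3.965

log p(β | y) = −Σ(yᵢ − βxᵢ)²/(2·1) − β²/(2·9) + const.
Setting the derivative to zero: Σxᵢ(yᵢ − βxᵢ)/1 − β/9 = 0, so β = Σxᵢyᵢ / (Σxᵢ² + σ²/τ²).
Σxᵢyᵢ = 4·16 + 4·16 + 5·23 + 6·22 + 2·5 = 385; Σxᵢ² = 97; σ²/τ² = 1/9.
β̂_MAP = 385 / (97 + 1/9) = 385/(874/9) = 3465/874 ≈ 3.965.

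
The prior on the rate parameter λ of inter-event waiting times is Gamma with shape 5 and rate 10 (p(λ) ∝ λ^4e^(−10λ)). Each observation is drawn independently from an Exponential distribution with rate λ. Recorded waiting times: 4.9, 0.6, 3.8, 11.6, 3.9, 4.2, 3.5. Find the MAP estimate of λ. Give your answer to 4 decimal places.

λ̂_MAP = 0.2588

The Exponential(rate=λ) likelihood is ∝ λ^n e^(−λΣtᵢ). Here n = 7 and Σtᵢ = 4.9 + 0.6 + 3.8 + 11.6 + 3.9 + 4.2 + 3.5 = 32.5.
Posterior ∝ λ^4e^(−10λ) · λ^7e^(−32.5λ) = λ^11e^(−42.5λ), i.e. Gamma(12, 42.5).
Mode = (a−1)/b = 11/42.5 ≈ 0.2588.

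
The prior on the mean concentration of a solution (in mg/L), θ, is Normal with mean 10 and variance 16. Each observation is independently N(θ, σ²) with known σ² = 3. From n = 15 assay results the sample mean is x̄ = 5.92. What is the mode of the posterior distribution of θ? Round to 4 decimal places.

θ̂_MAP = 5.9704

n = 15, x̄ = 5.92.
For a Normal prior and Normal likelihood with known variance, the posterior is Normal; its mode equals its mean, the precision-weighted average.
Prior precision 1/σ₀² = 1/16 = 0.0625; data precision n/σ² = 15/3 = 5.
θ̂ = (0.0625·10 + 5·5.92) / (0.0625 + 5) = 30.225/5.0625 = 806/135 ≈ 5.9704.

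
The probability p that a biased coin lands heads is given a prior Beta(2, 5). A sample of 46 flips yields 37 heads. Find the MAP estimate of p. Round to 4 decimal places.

Prior: Beta(2, 5).
Data: 37 successes in 46 trials. The binomial likelihood contributes p^37(1−p)^9, so the posterior is Beta(2+37, 5+9) = Beta(39, 14).
For Beta(a, b) with a, b > 1 the mode is (a−1)/(a+b−2) = 38/51 ≈ 0.7451.

p̂_MAP = 0.7451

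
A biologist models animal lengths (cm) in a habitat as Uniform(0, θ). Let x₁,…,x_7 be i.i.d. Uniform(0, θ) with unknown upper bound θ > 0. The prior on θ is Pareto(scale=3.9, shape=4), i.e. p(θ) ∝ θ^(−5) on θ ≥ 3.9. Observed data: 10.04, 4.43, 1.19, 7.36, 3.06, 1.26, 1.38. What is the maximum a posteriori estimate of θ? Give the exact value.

The Uniform(0, θ) likelihood is θ^(−n) for θ ≥ max(xᵢ), zero otherwise. Here max(xᵢ) = 10.04.
Posterior ∝ θ^(−5) · θ^(−7) = θ^(−12) on θ ≥ max(3.9, 10.04) = 10.04.
This density is strictly decreasing in θ, so the posterior mode lies at the lower boundary of the support.

θ̂_MAP = 10.04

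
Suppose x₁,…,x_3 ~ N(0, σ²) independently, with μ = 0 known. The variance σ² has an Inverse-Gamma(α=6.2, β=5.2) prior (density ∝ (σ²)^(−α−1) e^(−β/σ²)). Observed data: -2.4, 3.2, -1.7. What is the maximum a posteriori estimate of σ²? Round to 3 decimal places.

σ̂²_MAP = 1.683

Sum of squared deviations about the known mean: SS = (-2.4−0)² + (3.2−0)² + (-1.7−0)² = 18.89.
The Normal likelihood contributes (σ²)^(−n/2) exp(−SS/(2σ²)), so the posterior is Inverse-Gamma(α + n/2, β + SS/2) = Inverse-Gamma(7.7, 14.645).
The mode of Inverse-Gamma(a, b) is b/(a+1) = 14.645/8.7 ≈ 1.683.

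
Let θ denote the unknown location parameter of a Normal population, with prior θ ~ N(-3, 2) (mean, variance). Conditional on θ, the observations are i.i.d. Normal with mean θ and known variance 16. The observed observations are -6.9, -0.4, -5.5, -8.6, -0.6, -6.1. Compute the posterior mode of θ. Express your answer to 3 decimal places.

n = 6; x̄ = ((-6.9) + (-0.4) + (-5.5) + (-8.6) + (-0.6) + (-6.1))/6 = -28.1/6 = -281/60 ≈ -4.6833.
For a Normal prior and Normal likelihood with known variance, the posterior is Normal; its mode equals its mean, the precision-weighted average.
Prior precision 1/σ₀² = 1/2 = 0.5; data precision n/σ² = 6/16 = 0.375.
θ̂ = (0.5·(-3) + 0.375·(-281/60)) / (0.5 + 0.375) = (-3.25625)/0.875 = -521/140 ≈ -3.721.

θ̂_MAP = -3.721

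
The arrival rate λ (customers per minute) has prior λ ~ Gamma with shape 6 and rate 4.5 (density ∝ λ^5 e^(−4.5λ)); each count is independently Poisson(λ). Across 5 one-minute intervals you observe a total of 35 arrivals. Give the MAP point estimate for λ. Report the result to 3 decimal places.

λ̂_MAP = 4.211

Σxᵢ = 35, n = 5.
Posterior ∝ λ^5e^(−4.5λ) · λ^35e^(−5λ) = λ^40e^(−9.5λ), i.e. Gamma(shape=41, rate=9.5).
The mode of a Gamma(a, b) with a ≥ 1 (shape–rate) is (a−1)/b = 40/9.5 ≈ 4.211.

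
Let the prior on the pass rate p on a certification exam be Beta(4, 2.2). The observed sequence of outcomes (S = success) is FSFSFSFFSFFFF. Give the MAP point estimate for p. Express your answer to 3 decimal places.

p̂_MAP = 0.407

Prior: Beta(4, 2.2).
Data: 4 successes in 13 trials (from the sequence). The binomial likelihood contributes p^4(1−p)^9, so the posterior is Beta(4+4, 2.2+9) = Beta(8, 11.2).
For Beta(a, b) with a, b > 1 the mode is (a−1)/(a+b−2) = 7/17.2 ≈ 0.407.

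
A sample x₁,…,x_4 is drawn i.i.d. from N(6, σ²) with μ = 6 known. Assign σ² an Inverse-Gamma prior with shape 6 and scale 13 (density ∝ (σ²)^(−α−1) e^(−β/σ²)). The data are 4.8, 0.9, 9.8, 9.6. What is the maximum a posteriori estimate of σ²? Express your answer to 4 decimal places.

Sum of squared deviations about the known mean: SS = (4.8−6)² + (0.9−6)² + (9.8−6)² + (9.6−6)² = 54.85.
The Normal likelihood contributes (σ²)^(−n/2) exp(−SS/(2σ²)), so the posterior is Inverse-Gamma(α + n/2, β + SS/2) = Inverse-Gamma(8, 40.425).
The mode of Inverse-Gamma(a, b) is b/(a+1) = 40.425/9 ≈ 4.4917.

σ̂²_MAP = 4.4917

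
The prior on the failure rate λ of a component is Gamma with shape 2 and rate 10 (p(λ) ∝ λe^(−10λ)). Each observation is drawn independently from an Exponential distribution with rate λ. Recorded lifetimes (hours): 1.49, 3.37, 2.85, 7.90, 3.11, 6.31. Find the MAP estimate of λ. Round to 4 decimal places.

λ̂_MAP = 0.1998

The Exponential(rate=λ) likelihood is ∝ λ^n e^(−λΣtᵢ). Here n = 6 and Σtᵢ = 1.49 + 3.37 + 2.85 + 7.90 + 3.11 + 6.31 = 25.03.
Posterior ∝ λe^(−10λ) · λ^6e^(−25.03λ) = λ^7e^(−35.03λ), i.e. Gamma(8, 35.03).
Mode = (a−1)/b = 7/35.03 ≈ 0.1998.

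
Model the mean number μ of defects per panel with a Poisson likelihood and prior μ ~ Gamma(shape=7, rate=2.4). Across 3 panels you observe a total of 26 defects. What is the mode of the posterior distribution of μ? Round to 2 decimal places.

Σxᵢ = 26, n = 3.
Posterior ∝ μ^6e^(−2.4μ) · μ^26e^(−3μ) = μ^32e^(−5.4μ), i.e. Gamma(shape=33, rate=5.4).
The mode of a Gamma(a, b) with a ≥ 1 (shape–rate) is (a−1)/b = 32/5.4 ≈ 5.93.

μ̂_MAP = 5.93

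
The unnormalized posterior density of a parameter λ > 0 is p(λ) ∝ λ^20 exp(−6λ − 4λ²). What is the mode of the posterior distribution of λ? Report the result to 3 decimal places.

λ̂_MAP = 1.250

ℓ'(λ) = 20/λ − 6 − 8λ. Setting this to zero and multiplying by λ: 8λ² + 6λ − 20 = 0.
λ = (−6 + √(6² + 4·8·20)) / (2·8) = (−6 + √676) / 16 = (−6 + 26)/16 = 5/4.
ℓ''(λ) = −20/λ² − 8 < 0, confirming a maximum.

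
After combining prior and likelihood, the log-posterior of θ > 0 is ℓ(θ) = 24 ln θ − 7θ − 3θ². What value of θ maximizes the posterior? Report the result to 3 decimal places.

θ̂_MAP = 1.500

ℓ'(θ) = 24/θ − 7 − 6θ. Setting this to zero and multiplying by θ: 6θ² + 7θ − 24 = 0.
θ = (−7 + √(7² + 4·6·24)) / (2·6) = (−7 + √625) / 12 = (−7 + 25)/12 = 3/2.
ℓ''(θ) = −24/θ² − 6 < 0, confirming a maximum.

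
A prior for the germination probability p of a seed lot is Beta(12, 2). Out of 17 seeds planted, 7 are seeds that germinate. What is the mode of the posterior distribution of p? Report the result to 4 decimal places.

p̂_MAP = 0.6207

Prior: Beta(12, 2).
Data: 7 successes in 17 trials. The binomial likelihood contributes p^7(1−p)^10, so the posterior is Beta(12+7, 2+10) = Beta(19, 12).
For Beta(a, b) with a, b > 1 the mode is (a−1)/(a+b−2) = 18/29 ≈ 0.6207.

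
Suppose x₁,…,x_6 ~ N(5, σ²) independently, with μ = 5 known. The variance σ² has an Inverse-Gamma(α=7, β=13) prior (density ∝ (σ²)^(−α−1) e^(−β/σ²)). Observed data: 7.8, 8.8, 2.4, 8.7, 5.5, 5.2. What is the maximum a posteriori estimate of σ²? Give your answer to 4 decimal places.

Sum of squared deviations about the known mean: SS = (7.8−5)² + (8.8−5)² + (2.4−5)² + (8.7−5)² + (5.5−5)² + (5.2−5)² = 43.02.
The Normal likelihood contributes (σ²)^(−n/2) exp(−SS/(2σ²)), so the posterior is Inverse-Gamma(α + n/2, β + SS/2) = Inverse-Gamma(10, 34.51).
The mode of Inverse-Gamma(a, b) is b/(a+1) = 34.51/11 ≈ 3.1373.

σ̂²_MAP = 3.1373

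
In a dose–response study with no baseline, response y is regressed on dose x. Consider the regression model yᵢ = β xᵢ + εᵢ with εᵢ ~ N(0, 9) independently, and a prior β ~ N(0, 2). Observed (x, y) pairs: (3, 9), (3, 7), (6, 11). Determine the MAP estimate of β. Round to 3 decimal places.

log p(β | y) = −Σ(yᵢ − βxᵢ)²/(2·9) − β²/(2·2) + const.
Setting the derivative to zero: Σxᵢ(yᵢ − βxᵢ)/9 − β/2 = 0, so β = Σxᵢyᵢ / (Σxᵢ² + σ²/τ²).
Σxᵢyᵢ = 3·9 + 3·7 + 6·11 = 114; Σxᵢ² = 54; σ²/τ² = 4.5.
β̂_MAP = 114 / (54 + 4.5) = 114/58.5 ≈ 1.949.

β̂_MAP = 1.949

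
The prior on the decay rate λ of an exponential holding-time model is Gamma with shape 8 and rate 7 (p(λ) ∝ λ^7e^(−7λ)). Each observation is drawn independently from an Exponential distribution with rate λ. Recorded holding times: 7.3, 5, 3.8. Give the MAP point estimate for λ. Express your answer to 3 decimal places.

λ̂_MAP = 0.433

The Exponential(rate=λ) likelihood is ∝ λ^n e^(−λΣtᵢ). Here n = 3 and Σtᵢ = 7.3 + 5 + 3.8 = 16.1.
Posterior ∝ λ^7e^(−7λ) · λ^3e^(−16.1λ) = λ^10e^(−23.1λ), i.e. Gamma(11, 23.1).
Mode = (a−1)/b = 10/23.1 ≈ 0.433.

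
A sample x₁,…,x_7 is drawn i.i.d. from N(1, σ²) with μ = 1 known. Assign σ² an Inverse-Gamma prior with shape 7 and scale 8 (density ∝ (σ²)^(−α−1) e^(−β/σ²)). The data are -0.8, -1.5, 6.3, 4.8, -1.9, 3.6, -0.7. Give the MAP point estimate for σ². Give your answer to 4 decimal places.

σ̂²_MAP = 3.7426

Sum of squared deviations about the known mean: SS = (-0.8−1)² + (-1.5−1)² + (6.3−1)² + (4.8−1)² + (-1.9−1)² + (3.6−1)² + (-0.7−1)² = 70.08.
The Normal likelihood contributes (σ²)^(−n/2) exp(−SS/(2σ²)), so the posterior is Inverse-Gamma(α + n/2, β + SS/2) = Inverse-Gamma(10.5, 43.04).
The mode of Inverse-Gamma(a, b) is b/(a+1) = 43.04/11.5 ≈ 3.7426.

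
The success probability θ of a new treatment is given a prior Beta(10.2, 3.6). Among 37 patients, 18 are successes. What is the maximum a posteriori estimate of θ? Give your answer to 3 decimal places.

θ̂_MAP = 0.557

Prior: Beta(10.2, 3.6).
Data: 18 successes in 37 trials. The binomial likelihood contributes θ^18(1−θ)^19, so the posterior is Beta(10.2+18, 3.6+19) = Beta(28.2, 22.6).
For Beta(a, b) with a, b > 1 the mode is (a−1)/(a+b−2) = 27.2/48.8 ≈ 0.557.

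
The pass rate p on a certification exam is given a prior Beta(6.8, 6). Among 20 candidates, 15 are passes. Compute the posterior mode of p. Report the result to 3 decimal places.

Prior: Beta(6.8, 6).
Data: 15 successes in 20 trials. The binomial likelihood contributes p^15(1−p)^5, so the posterior is Beta(6.8+15, 6+5) = Beta(21.8, 11).
For Beta(a, b) with a, b > 1 the mode is (a−1)/(a+b−2) = 20.8/30.8 ≈ 0.675.

p̂_MAP = 0.675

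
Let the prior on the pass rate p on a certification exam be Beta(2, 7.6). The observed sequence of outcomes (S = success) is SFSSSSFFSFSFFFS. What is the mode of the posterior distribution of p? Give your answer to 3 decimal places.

p̂_MAP = 0.398

Prior: Beta(2, 7.6).
Data: 8 successes in 15 trials (from the sequence). The binomial likelihood contributes p^8(1−p)^7, so the posterior is Beta(2+8, 7.6+7) = Beta(10, 14.6).
For Beta(a, b) with a, b > 1 the mode is (a−1)/(a+b−2) = 9/22.6 ≈ 0.398.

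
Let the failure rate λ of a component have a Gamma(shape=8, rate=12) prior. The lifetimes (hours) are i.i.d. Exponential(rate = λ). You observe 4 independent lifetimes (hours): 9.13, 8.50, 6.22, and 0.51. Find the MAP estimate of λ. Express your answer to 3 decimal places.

The Exponential(rate=λ) likelihood is ∝ λ^n e^(−λΣtᵢ). Here n = 4 and Σtᵢ = 9.13 + 8.50 + 6.22 + 0.51 = 24.36.
Posterior ∝ λ^7e^(−12λ) · λ^4e^(−24.36λ) = λ^11e^(−36.36λ), i.e. Gamma(12, 36.36).
Mode = (a−1)/b = 11/36.36 ≈ 0.303.

λ̂_MAP = 0.303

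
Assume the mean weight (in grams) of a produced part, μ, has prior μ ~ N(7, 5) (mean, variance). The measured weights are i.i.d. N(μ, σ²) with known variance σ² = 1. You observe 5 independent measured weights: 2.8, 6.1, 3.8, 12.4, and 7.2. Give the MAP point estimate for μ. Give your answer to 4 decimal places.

n = 5; x̄ = (2.8 + 6.1 + 3.8 + 12.4 + 7.2)/5 = 32.3/5 = 6.46.
For a Normal prior and Normal likelihood with known variance, the posterior is Normal; its mode equals its mean, the precision-weighted average.
Prior precision 1/σ₀² = 1/5 = 0.2; data precision n/σ² = 5/1 = 5.
μ̂ = (0.2·7 + 5·6.46) / (0.2 + 5) = 33.7/5.2 = 337/52 ≈ 6.4808.

μ̂_MAP = 6.4808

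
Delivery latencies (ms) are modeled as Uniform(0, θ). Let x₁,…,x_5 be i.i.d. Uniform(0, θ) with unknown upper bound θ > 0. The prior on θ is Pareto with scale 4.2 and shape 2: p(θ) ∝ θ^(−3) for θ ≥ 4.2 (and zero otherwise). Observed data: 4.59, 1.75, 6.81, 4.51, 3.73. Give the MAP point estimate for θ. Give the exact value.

The Uniform(0, θ) likelihood is θ^(−n) for θ ≥ max(xᵢ), zero otherwise. Here max(xᵢ) = 6.81.
Posterior ∝ θ^(−3) · θ^(−5) = θ^(−8) on θ ≥ max(4.2, 6.81) = 6.81.
This density is strictly decreasing in θ, so the posterior mode lies at the lower boundary of the support.

θ̂_MAP = 6.81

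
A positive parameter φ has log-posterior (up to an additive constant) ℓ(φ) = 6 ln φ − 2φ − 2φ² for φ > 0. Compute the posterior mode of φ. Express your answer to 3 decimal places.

ℓ'(φ) = 6/φ − 2 − 4φ. Setting this to zero and multiplying by φ: 4φ² + 2φ − 6 = 0.
φ = (−2 + √(2² + 4·4·6)) / (2·4) = (−2 + √100) / 8 = (−2 + 10)/8 = 1.
ℓ''(φ) = −6/φ² − 4 < 0, confirming a maximum.

φ̂_MAP = 1.000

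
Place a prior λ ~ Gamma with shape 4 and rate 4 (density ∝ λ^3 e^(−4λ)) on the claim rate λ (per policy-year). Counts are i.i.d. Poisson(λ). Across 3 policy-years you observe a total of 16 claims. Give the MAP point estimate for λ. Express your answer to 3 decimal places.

λ̂_MAP = 2.714

Σxᵢ = 16, n = 3.
Posterior ∝ λ^3e^(−4λ) · λ^16e^(−3λ) = λ^19e^(−7λ), i.e. Gamma(shape=20, rate=7).
The mode of a Gamma(a, b) with a ≥ 1 (shape–rate) is (a−1)/b = 19/7 ≈ 2.714.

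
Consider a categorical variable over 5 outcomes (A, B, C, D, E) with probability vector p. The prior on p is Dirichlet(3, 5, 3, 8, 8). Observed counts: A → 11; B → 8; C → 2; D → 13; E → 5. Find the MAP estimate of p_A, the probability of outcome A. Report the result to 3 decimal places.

MAP estimate of p_A = 0.213

The posterior is Dirichlet(αᵢ + nᵢ) = Dirichlet(14, 13, 5, 21, 13).
For a Dirichlet(a₁,…,a_K) with all aᵢ > 1, the mode has j-th component (aⱼ − 1)/(Σaᵢ − K).
Here Σaᵢ = 66 and K = 5, so p_A = (14 − 1)/(66 − 5) = 13/61 ≈ 0.213.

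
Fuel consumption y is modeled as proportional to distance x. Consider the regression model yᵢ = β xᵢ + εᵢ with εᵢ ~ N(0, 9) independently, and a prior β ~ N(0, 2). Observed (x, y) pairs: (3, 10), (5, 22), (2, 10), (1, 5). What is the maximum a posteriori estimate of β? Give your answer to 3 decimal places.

log p(β | y) = −Σ(yᵢ − βxᵢ)²/(2·9) − β²/(2·2) + const.
Setting the derivative to zero: Σxᵢ(yᵢ − βxᵢ)/9 − β/2 = 0, so β = Σxᵢyᵢ / (Σxᵢ² + σ²/τ²).
Σxᵢyᵢ = 3·10 + 5·22 + 2·10 + 1·5 = 165; Σxᵢ² = 39; σ²/τ² = 4.5.
β̂_MAP = 165 / (39 + 4.5) = 165/43.5 ≈ 3.793.

β̂_MAP = 3.793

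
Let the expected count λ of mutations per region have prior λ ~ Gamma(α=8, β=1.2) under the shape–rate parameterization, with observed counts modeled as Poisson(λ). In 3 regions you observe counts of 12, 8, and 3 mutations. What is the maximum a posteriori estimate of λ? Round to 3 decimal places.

λ̂_MAP = 7.143

Σxᵢ = 12+8+3 = 23, with n = 3.
Posterior ∝ λ^7e^(−1.2λ) · λ^23e^(−3λ) = λ^30e^(−4.2λ), i.e. Gamma(shape=31, rate=4.2).
The mode of a Gamma(a, b) with a ≥ 1 (shape–rate) is (a−1)/b = 30/4.2 ≈ 7.143.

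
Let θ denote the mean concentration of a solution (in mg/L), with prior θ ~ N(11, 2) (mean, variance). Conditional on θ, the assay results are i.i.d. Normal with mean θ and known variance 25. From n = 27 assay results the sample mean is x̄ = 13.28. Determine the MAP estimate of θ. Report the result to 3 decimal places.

θ̂_MAP = 12.558

n = 27, x̄ = 13.28.
For a Normal prior and Normal likelihood with known variance, the posterior is Normal; its mode equals its mean, the precision-weighted average.
Prior precision 1/σ₀² = 1/2 = 0.5; data precision n/σ² = 27/25 = 1.08.
θ̂ = (0.5·11 + 1.08·13.28) / (0.5 + 1.08) = 19.8424/1.58 = 24803/1975 ≈ 12.558.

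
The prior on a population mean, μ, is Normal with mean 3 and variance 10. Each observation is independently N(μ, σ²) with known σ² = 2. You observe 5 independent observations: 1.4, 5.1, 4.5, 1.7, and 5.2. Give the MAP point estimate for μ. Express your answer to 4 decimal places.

μ̂_MAP = 3.5577

n = 5; x̄ = (1.4 + 5.1 + 4.5 + 1.7 + 5.2)/5 = 17.9/5 = 3.58.
For a Normal prior and Normal likelihood with known variance, the posterior is Normal; its mode equals its mean, the precision-weighted average.
Prior precision 1/σ₀² = 1/10 = 0.1; data precision n/σ² = 5/2 = 2.5.
μ̂ = (0.1·3 + 2.5·3.58) / (0.1 + 2.5) = 9.25/2.6 = 185/52 ≈ 3.5577.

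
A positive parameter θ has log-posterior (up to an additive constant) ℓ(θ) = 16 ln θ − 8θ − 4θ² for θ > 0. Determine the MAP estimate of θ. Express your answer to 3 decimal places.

θ̂_MAP = 1.000

ℓ'(θ) = 16/θ − 8 − 8θ. Setting this to zero and multiplying by θ: 8θ² + 8θ − 16 = 0.
θ = (−8 + √(8² + 4·8·16)) / (2·8) = (−8 + √576) / 16 = (−8 + 24)/16 = 1.
ℓ''(θ) = −16/θ² − 8 < 0, confirming a maximum.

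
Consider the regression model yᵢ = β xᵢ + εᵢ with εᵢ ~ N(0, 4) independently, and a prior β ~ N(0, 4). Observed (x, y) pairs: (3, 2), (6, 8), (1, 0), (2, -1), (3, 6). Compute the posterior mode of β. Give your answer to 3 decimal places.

log p(β | y) = −Σ(yᵢ − βxᵢ)²/(2·4) − β²/(2·4) + const.
Setting the derivative to zero: Σxᵢ(yᵢ − βxᵢ)/4 − β/4 = 0, so β = Σxᵢyᵢ / (Σxᵢ² + σ²/τ²).
Σxᵢyᵢ = 3·2 + 6·8 + 1·0 + 2·(-1) + 3·6 = 70; Σxᵢ² = 59; σ²/τ² = 1.
β̂_MAP = 70 / (59 + 1) = 70/60 ≈ 1.167.

β̂_MAP = 1.167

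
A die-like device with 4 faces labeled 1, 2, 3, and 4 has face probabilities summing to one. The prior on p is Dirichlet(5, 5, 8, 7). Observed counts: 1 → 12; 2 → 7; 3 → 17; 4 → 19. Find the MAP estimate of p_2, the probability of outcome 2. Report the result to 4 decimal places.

The posterior is Dirichlet(αᵢ + nᵢ) = Dirichlet(17, 12, 25, 26).
For a Dirichlet(a₁,…,a_K) with all aᵢ > 1, the mode has j-th component (aⱼ − 1)/(Σaᵢ − K).
Here Σaᵢ = 80 and K = 4, so p_2 = (12 − 1)/(80 − 4) = 11/76 ≈ 0.1447.

MAP estimate: 0.1447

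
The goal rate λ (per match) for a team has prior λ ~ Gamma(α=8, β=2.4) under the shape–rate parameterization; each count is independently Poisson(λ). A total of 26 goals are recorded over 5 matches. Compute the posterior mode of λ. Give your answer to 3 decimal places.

λ̂_MAP = 4.459

Σxᵢ = 26, n = 5.
Posterior ∝ λ^7e^(−2.4λ) · λ^26e^(−5λ) = λ^33e^(−7.4λ), i.e. Gamma(shape=34, rate=7.4).
The mode of a Gamma(a, b) with a ≥ 1 (shape–rate) is (a−1)/b = 33/7.4 ≈ 4.459.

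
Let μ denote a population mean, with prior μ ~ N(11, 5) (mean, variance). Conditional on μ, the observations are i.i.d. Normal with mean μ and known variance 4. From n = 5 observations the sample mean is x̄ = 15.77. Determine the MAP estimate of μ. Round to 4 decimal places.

μ̂_MAP = 15.1121

n = 5, x̄ = 15.77.
For a Normal prior and Normal likelihood with known variance, the posterior is Normal; its mode equals its mean, the precision-weighted average.
Prior precision 1/σ₀² = 1/5 = 0.2; data precision n/σ² = 5/4 = 1.25.
μ̂ = (0.2·11 + 1.25·15.77) / (0.2 + 1.25) = 21.9125/1.45 = 1753/116 ≈ 15.1121.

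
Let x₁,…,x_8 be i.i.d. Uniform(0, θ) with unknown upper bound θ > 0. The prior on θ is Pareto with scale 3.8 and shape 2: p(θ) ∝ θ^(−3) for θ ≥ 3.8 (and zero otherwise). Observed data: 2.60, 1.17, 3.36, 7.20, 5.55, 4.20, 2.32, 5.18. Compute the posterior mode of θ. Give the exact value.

The Uniform(0, θ) likelihood is θ^(−n) for θ ≥ max(xᵢ), zero otherwise. Here max(xᵢ) = 7.20.
Posterior ∝ θ^(−3) · θ^(−8) = θ^(−11) on θ ≥ max(3.8, 7.20) = 7.20.
This density is strictly decreasing in θ, so the posterior mode lies at the lower boundary of the support.

θ̂_MAP = 7.20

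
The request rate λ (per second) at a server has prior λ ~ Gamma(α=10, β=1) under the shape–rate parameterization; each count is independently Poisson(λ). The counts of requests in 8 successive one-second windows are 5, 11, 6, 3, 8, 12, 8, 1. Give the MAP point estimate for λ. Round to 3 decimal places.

Σxᵢ = 5+11+6+3+8+12+8+1 = 54, with n = 8.
Posterior ∝ λ^9e^(−1λ) · λ^54e^(−8λ) = λ^63e^(−9λ), i.e. Gamma(shape=64, rate=9).
The mode of a Gamma(a, b) with a ≥ 1 (shape–rate) is (a−1)/b = 63/9 ≈ 7.000.

λ̂_MAP = 7.000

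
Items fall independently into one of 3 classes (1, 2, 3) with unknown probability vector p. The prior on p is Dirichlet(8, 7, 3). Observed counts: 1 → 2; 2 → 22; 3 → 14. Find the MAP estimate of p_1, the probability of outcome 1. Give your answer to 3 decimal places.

MAP estimate: 0.170

The posterior is Dirichlet(αᵢ + nᵢ) = Dirichlet(10, 29, 17).
For a Dirichlet(a₁,…,a_K) with all aᵢ > 1, the mode has j-th component (aⱼ − 1)/(Σaᵢ − K).
Here Σaᵢ = 56 and K = 3, so p_1 = (10 − 1)/(56 − 3) = 9/53 ≈ 0.170.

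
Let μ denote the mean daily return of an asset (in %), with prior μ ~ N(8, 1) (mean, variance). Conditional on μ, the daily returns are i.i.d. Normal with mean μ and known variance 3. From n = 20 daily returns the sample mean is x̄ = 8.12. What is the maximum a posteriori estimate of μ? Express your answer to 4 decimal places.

n = 20, x̄ = 8.12.
For a Normal prior and Normal likelihood with known variance, the posterior is Normal; its mode equals its mean, the precision-weighted average.
Prior precision 1/σ₀² = 1/1 = 1; data precision n/σ² = 20/3.
μ̂ = (1·8 + (20/3)·8.12) / (1 + 20/3) = (932/15)/(23/3) = 932/115 ≈ 8.1043.

μ̂_MAP = 8.1043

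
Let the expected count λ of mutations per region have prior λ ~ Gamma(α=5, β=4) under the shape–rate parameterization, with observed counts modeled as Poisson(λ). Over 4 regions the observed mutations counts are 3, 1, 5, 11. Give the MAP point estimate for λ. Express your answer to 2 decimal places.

Σxᵢ = 3+1+5+11 = 20, with n = 4.
Posterior ∝ λ^4e^(−4λ) · λ^20e^(−4λ) = λ^24e^(−8λ), i.e. Gamma(shape=25, rate=8).
The mode of a Gamma(a, b) with a ≥ 1 (shape–rate) is (a−1)/b = 24/8 ≈ 3.00.

λ̂_MAP = 3.00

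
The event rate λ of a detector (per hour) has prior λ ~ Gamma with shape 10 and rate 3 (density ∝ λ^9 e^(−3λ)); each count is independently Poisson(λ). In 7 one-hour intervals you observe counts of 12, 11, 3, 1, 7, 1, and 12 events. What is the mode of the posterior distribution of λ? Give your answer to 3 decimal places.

λ̂_MAP = 5.600

Σxᵢ = 12+11+3+1+7+1+12 = 47, with n = 7.
Posterior ∝ λ^9e^(−3λ) · λ^47e^(−7λ) = λ^56e^(−10λ), i.e. Gamma(shape=57, rate=10).
The mode of a Gamma(a, b) with a ≥ 1 (shape–rate) is (a−1)/b = 56/10 ≈ 5.600.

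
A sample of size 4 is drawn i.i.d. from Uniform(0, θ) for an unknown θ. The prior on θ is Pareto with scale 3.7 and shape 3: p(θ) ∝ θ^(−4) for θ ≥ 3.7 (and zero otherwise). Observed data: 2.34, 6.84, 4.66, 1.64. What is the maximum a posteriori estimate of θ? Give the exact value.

θ̂_MAP = 6.84

The Uniform(0, θ) likelihood is θ^(−n) for θ ≥ max(xᵢ), zero otherwise. Here max(xᵢ) = 6.84.
Posterior ∝ θ^(−4) · θ^(−4) = θ^(−8) on θ ≥ max(3.7, 6.84) = 6.84.
This density is strictly decreasing in θ, so the posterior mode lies at the lower boundary of the support.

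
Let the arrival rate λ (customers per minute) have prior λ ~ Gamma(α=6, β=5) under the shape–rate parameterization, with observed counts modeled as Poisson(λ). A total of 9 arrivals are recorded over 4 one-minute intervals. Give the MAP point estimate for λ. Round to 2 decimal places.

λ̂_MAP = 1.56

Σxᵢ = 9, n = 4.
Posterior ∝ λ^5e^(−5λ) · λ^9e^(−4λ) = λ^14e^(−9λ), i.e. Gamma(shape=15, rate=9).
The mode of a Gamma(a, b) with a ≥ 1 (shape–rate) is (a−1)/b = 14/9 ≈ 1.56.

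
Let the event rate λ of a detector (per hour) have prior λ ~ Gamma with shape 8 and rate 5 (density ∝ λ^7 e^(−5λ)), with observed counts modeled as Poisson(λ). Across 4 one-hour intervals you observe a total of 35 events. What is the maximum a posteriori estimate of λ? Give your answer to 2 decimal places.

Σxᵢ = 35, n = 4.
Posterior ∝ λ^7e^(−5λ) · λ^35e^(−4λ) = λ^42e^(−9λ), i.e. Gamma(shape=43, rate=9).
The mode of a Gamma(a, b) with a ≥ 1 (shape–rate) is (a−1)/b = 42/9 ≈ 4.67.

λ̂_MAP = 4.67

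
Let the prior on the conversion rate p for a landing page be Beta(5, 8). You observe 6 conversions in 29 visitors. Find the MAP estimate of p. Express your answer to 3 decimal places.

Prior: Beta(5, 8).
Data: 6 successes in 29 trials. The binomial likelihood contributes p^6(1−p)^23, so the posterior is Beta(5+6, 8+23) = Beta(11, 31).
For Beta(a, b) with a, b > 1 the mode is (a−1)/(a+b−2) = 10/40 ≈ 0.250.

p̂_MAP = 0.250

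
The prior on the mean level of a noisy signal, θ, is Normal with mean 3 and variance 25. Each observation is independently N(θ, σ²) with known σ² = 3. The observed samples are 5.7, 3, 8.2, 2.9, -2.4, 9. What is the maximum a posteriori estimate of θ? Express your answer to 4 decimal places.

θ̂_MAP = 4.3725

n = 6; x̄ = (5.7 + 3 + 8.2 + 2.9 + (-2.4) + 9)/6 = 26.4/6 = 4.4.
For a Normal prior and Normal likelihood with known variance, the posterior is Normal; its mode equals its mean, the precision-weighted average.
Prior precision 1/σ₀² = 1/25 = 0.04; data precision n/σ² = 6/3 = 2.
θ̂ = (0.04·3 + 2·4.4) / (0.04 + 2) = 8.92/2.04 = 223/51 ≈ 4.3725.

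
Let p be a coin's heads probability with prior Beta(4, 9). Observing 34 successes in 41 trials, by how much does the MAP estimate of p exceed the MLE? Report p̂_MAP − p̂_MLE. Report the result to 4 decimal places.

Posterior is Beta(38, 16); MAP = (38−1)/(54−2) = 37/52 ≈ 0.71154.
MLE ignores the prior: p̂_MLE = k/n = 34/41 ≈ 0.82927.
Difference = 37/52 − 34/41 = -251/2132 ≈ -0.1177.

MAP − MLE = -0.1177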